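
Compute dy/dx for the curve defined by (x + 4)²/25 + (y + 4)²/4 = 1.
Differentiate both sides with respect to x, treating y as y(x). By the chain rule, any term containing y contributes a factor of y' = dy/dx when we differentiate it.

Move every term to one side and write the relation as F(x, y) = 0. Term by term,
  d/dx[(x + 4)^2/25] = 2x/25 + 8/25
  d/dx[(y + 4)^2/4] = y'(y + 4)/2
  d/dx[-1] = 0

The pieces without y' make up ∂F/∂x and the coefficient of y' is ∂F/∂y:
  ∂F/∂x = 2x/25 + 8/25,
  ∂F/∂y = y/2 + 2.

Since d/dx[F] = ∂F/∂x + (∂F/∂y)·y' = 0, solve for y':
  (∂F/∂y)·y' = -∂F/∂x
  dy/dx = -(∂F/∂x)/(∂F/∂y) = -(2x/25 + 8/25)/(y/2 + 2)
        = -(2(x + 4)/25)/((y + 4)/2) = 4(-x - 4)/(25(y + 4))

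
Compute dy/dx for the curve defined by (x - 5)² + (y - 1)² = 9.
Differentiate the relation implicitly: treat y = y(x) and apply the chain rule, so every y-derivative picks up a y' = dy/dx factor.

With everything moved to the left-hand side, differentiate term by term:
  d/dx[(x - 5)^2] = 2x - 10
  d/dx[(y - 1)^2] = 2·y'(y - 1)
  d/dx[-9] = 0

Separating the contributions that come from x directly and those that come through y:
  without y':      2x - 10
  multiplying y':  2y - 2

so (2x - 10) + (2y - 2)·y' = 0, and therefore
  dy/dx = -(2x - 10)/(2y - 2) = (5 - x)/(y - 1)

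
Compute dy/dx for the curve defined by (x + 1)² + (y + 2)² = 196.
Apply d/dx to both sides, remembering that y depends on x. Each occurrence of y therefore brings in a y' = dy/dx via the chain rule.

With F(x, y) equal to the left-hand side minus the right, differentiate F term by term:
  d/dx[(x + 1)^2] = 2x + 2
  d/dx[(y + 2)^2] = 2·y'(y + 2)
  d/dx[-196] = 0
Adding these up, d/dx[F] = 0 becomes
  (2x + 2) + (2y + 4)·y' = 0,
so isolating y',
  dy/dx = -(2x + 2)/(2y + 4) = (-x - 1)/(y + 2)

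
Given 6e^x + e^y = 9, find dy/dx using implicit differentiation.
Take d/dx of both sides. Since y is implicitly a function of x, the chain rule attaches a y' = dy/dx factor whenever we differentiate through y.

Set F(x, y) = (left side) − (right side), so the curve is F = 0. Differentiating each term of F:
  d/dx[6e^(x)] = 6e^(x)
  d/dx[e^(y)] = y'·e^(y)
  d/dx[-9] = 0

Collecting, the y'-free part is the partial derivative in x and the y' coefficient is the partial derivative in y:
  ∂F/∂x = 6e^(x)
  ∂F/∂y = e^(y)

so d/dx[F(x, y(x))] = ∂F/∂x + (∂F/∂y)·y' = 0. Rearranging,
  dy/dx = -(∂F/∂x)/(∂F/∂y) = -(6e^(x))/(e^(y)) = -6e^(x - y)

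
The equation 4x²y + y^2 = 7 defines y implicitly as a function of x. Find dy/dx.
Differentiate both sides with respect to x, treating y as y(x). By the chain rule, any term containing y contributes a factor of y' = dy/dx when we differentiate it.

Move every term to one side and write the relation as F(x, y) = 0. Term by term,
  d/dx[4x^2y] = 4x^2·y' + 8xy
  d/dx[y^2] = 2y·y'
  d/dx[-7] = 0

The pieces without y' make up ∂F/∂x and the coefficient of y' is ∂F/∂y:
  ∂F/∂x = 8xy,
  ∂F/∂y = 4x^2 + 2y.

Since d/dx[F] = ∂F/∂x + (∂F/∂y)·y' = 0, solve for y':
  (∂F/∂y)·y' = -∂F/∂x
  dy/dx = -(∂F/∂x)/(∂F/∂y) = -(8xy)/(4x^2 + 2y) = -4xy/(2x^2 + y)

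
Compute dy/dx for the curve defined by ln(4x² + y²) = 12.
Differentiate the relation implicitly: treat y = y(x) and apply the chain rule, so every y-derivative picks up a y' = dy/dx factor.

With everything moved to the left-hand side, differentiate term by term:
  d/dx[ln(4x^2 + y^2)] = (8x + 2y·y')/(4x^2 + y^2)
  d/dx[-12] = 0

Separating the contributions that come from x directly and those that come through y:
  without y':      8x/(4x^2 + y^2)
  multiplying y':  2y/(4x^2 + y^2)

so (8x/(4x^2 + y^2)) + (2y/(4x^2 + y^2))·y' = 0, and therefore
  dy/dx = -(8x/(4x^2 + y^2))/(2y/(4x^2 + y^2)) = -4x/y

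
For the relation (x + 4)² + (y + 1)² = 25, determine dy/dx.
Differentiate the relation implicitly: treat y = y(x) and apply the chain rule, so every y-derivative picks up a y' = dy/dx factor.

With everything moved to the left-hand side, differentiate term by term:
  d/dx[(x + 4)^2] = 2x + 8
  d/dx[(y + 1)^2] = 2·y'(y + 1)
  d/dx[-25] = 0

Separating the contributions that come from x directly and those that come through y:
  without y':      2x + 8
  multiplying y':  2y + 2

so (2x + 8) + (2y + 2)·y' = 0, and therefore
  dy/dx = -(2x + 8)/(2y + 2) = (-x - 4)/(y + 1)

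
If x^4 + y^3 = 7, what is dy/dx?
Take d/dx of both sides. Since y is implicitly a function of x, the chain rule attaches a y' = dy/dx factor whenever we differentiate through y.

Set F(x, y) = (left side) − (right side), so the curve is F = 0. Differentiating each term of F:
  d/dx[x^4] = 4x^3
  d/dx[y^3] = 3y^2·y'
  d/dx[-7] = 0

Collecting, the y'-free part is the partial derivative in x and the y' coefficient is the partial derivative in y:
  ∂F/∂x = 4x^3
  ∂F/∂y = 3y^2

so d/dx[F(x, y(x))] = ∂F/∂x + (∂F/∂y)·y' = 0. Rearranging,
  dy/dx = -(∂F/∂x)/(∂F/∂y) = -(4x^3)/(3y^2) = -4x^3/(3y^2)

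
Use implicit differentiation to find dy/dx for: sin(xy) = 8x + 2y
Apply d/dx to both sides, remembering that y depends on x. Each occurrence of y therefore brings in a y' = dy/dx via the chain rule.

With F(x, y) equal to the left-hand side minus the right, differentiate F term by term:
  d/dx[-8x] = -8
  d/dx[-2y] = -2·y'
  d/dx[sin(xy)] = (x·y' + y)·cos(xy)
Adding these up, d/dx[F] = 0 becomes
  (y·cos(xy) - 8) + (x·cos(xy) - 2)·y' = 0,
so isolating y',
  dy/dx = -(y·cos(xy) - 8)/(x·cos(xy) - 2) = (-y·cos(xy) + 8)/(x·cos(xy) - 2)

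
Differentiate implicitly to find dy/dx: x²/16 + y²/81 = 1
Apply d/dx to both sides, remembering that y depends on x. Each occurrence of y therefore brings in a y' = dy/dx via the chain rule.

With F(x, y) equal to the left-hand side minus the right, differentiate F term by term:
  d/dx[x^2/16] = x/8
  d/dx[y^2/81] = 2y·y'/81
  d/dx[-1] = 0
Adding these up, d/dx[F] = 0 becomes
  (x/8) + (2y/81)·y' = 0,
so isolating y',
  dy/dx = -(x/8)/(2y/81) = -81x/(16y)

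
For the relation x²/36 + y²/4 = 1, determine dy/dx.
Differentiate the relation implicitly: treat y = y(x) and apply the chain rule, so every y-derivative picks up a y' = dy/dx factor.

With everything moved to the left-hand side, differentiate term by term:
  d/dx[x^2/36] = x/18
  d/dx[y^2/4] = y·y'/2
  d/dx[-1] = 0

Separating the contributions that come from x directly and those that come through y:
  without y':      x/18
  multiplying y':  y/2

so (x/18) + (y/2)·y' = 0, and therefore
  dy/dx = -(x/18)/(y/2) = -x/(9y)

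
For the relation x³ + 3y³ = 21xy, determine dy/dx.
Take d/dx of both sides. Since y is implicitly a function of x, the chain rule attaches a y' = dy/dx factor whenever we differentiate through y.

Set F(x, y) = (left side) − (right side), so the curve is F = 0. Differentiating each term of F:
  d/dx[x^3] = 3x^2
  d/dx[-21xy] = -21x·y' - 21y
  d/dx[3y^3] = 9y^2·y'

Collecting, the y'-free part is the partial derivative in x and the y' coefficient is the partial derivative in y:
  ∂F/∂x = 3x^2 - 21y
  ∂F/∂y = -21x + 9y^2

so d/dx[F(x, y(x))] = ∂F/∂x + (∂F/∂y)·y' = 0. Rearranging,
  dy/dx = -(∂F/∂x)/(∂F/∂y) = -(3x^2 - 21y)/(-21x + 9y^2) = (x^2 - 7y)/(7x - 3y^2)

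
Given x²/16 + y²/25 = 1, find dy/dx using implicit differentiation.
Differentiate the relation implicitly: treat y = y(x) and apply the chain rule, so every y-derivative picks up a y' = dy/dx factor.

With everything moved to the left-hand side, differentiate term by term:
  d/dx[x^2/16] = x/8
  d/dx[y^2/25] = 2y·y'/25
  d/dx[-1] = 0

Separating the contributions that come from x directly and those that come through y:
  without y':      x/8
  multiplying y':  2y/25

so (x/8) + (2y/25)·y' = 0, and therefore
  dy/dx = -(x/8)/(2y/25) = -25x/(16y)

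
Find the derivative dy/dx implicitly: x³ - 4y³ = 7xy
Take d/dx of both sides. Since y is implicitly a function of x, the chain rule attaches a y' = dy/dx factor whenever we differentiate through y.

Set F(x, y) = (left side) − (right side), so the curve is F = 0. Differentiating each term of F:
  d/dx[x^3] = 3x^2
  d/dx[-7xy] = -7x·y' - 7y
  d/dx[-4y^3] = -12y^2·y'

Collecting, the y'-free part is the partial derivative in x and the y' coefficient is the partial derivative in y:
  ∂F/∂x = 3x^2 - 7y
  ∂F/∂y = -7x - 12y^2

so d/dx[F(x, y(x))] = ∂F/∂x + (∂F/∂y)·y' = 0. Rearranging,
  dy/dx = -(∂F/∂x)/(∂F/∂y) = -(3x^2 - 7y)/(-7x - 12y^2) = (3x^2 - 7y)/(7x + 12y^2)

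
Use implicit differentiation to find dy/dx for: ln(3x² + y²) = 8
Differentiate the relation implicitly: treat y = y(x) and apply the chain rule, so every y-derivative picks up a y' = dy/dx factor.

With everything moved to the left-hand side, differentiate term by term:
  d/dx[ln(3x^2 + y^2)] = (6x + 2y·y')/(3x^2 + y^2)
  d/dx[-8] = 0

Separating the contributions that come from x directly and those that come through y:
  without y':      6x/(3x^2 + y^2)
  multiplying y':  2y/(3x^2 + y^2)

so (6x/(3x^2 + y^2)) + (2y/(3x^2 + y^2))·y' = 0, and therefore
  dy/dx = -(6x/(3x^2 + y^2))/(2y/(3x^2 + y^2)) = -3x/y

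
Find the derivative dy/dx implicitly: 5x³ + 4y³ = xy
Differentiate both sides with respect to x, treating y as y(x). By the chain rule, any term containing y contributes a factor of y' = dy/dx when we differentiate it.

Move every term to one side and write the relation as F(x, y) = 0. Term by term,
  d/dx[5x^3] = 15x^2
  d/dx[-xy] = -x·y' - y
  d/dx[4y^3] = 12y^2·y'

The pieces without y' make up ∂F/∂x and the coefficient of y' is ∂F/∂y:
  ∂F/∂x = 15x^2 - y,
  ∂F/∂y = -x + 12y^2.

Since d/dx[F] = ∂F/∂x + (∂F/∂y)·y' = 0, solve for y':
  (∂F/∂y)·y' = -∂F/∂x
  dy/dx = -(∂F/∂x)/(∂F/∂y) = -(15x^2 - y)/(-x + 12y^2) = (15x^2 - y)/(x - 12y^2)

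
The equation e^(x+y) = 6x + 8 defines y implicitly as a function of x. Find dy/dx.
Differentiate both sides with respect to x, treating y as y(x). By the chain rule, any term containing y contributes a factor of y' = dy/dx when we differentiate it.

Move every term to one side and write the relation as F(x, y) = 0. Term by term,
  d/dx[-6x] = -6
  d/dx[e^(x + y)] = (y' + 1)·e^(x + y)
  d/dx[-8] = 0

The pieces without y' make up ∂F/∂x and the coefficient of y' is ∂F/∂y:
  ∂F/∂x = e^(x + y) - 6,
  ∂F/∂y = e^(x + y).

Since d/dx[F] = ∂F/∂x + (∂F/∂y)·y' = 0, solve for y':
  (∂F/∂y)·y' = -∂F/∂x
  dy/dx = -(∂F/∂x)/(∂F/∂y) = -(e^(x + y) - 6)/(e^(x + y)) = 6e^(-x - y) - 1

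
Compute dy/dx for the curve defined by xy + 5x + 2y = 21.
Differentiate both sides with respect to x, treating y as y(x). By the chain rule, any term containing y contributes a factor of y' = dy/dx when we differentiate it.

Move every term to one side and write the relation as F(x, y) = 0. Term by term,
  d/dx[xy] = x·y' + y
  d/dx[5x] = 5
  d/dx[2y] = 2·y'
  d/dx[-21] = 0

The pieces without y' make up ∂F/∂x and the coefficient of y' is ∂F/∂y:
  ∂F/∂x = y + 5,
  ∂F/∂y = x + 2.

Since d/dx[F] = ∂F/∂x + (∂F/∂y)·y' = 0, solve for y':
  (∂F/∂y)·y' = -∂F/∂x
  dy/dx = -(∂F/∂x)/(∂F/∂y) = -(y + 5)/(x + 2) = (-y - 5)/(x + 2)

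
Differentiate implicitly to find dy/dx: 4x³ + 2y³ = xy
Take d/dx of both sides. Since y is implicitly a function of x, the chain rule attaches a y' = dy/dx factor whenever we differentiate through y.

Set F(x, y) = (left side) − (right side), so the curve is F = 0. Differentiating each term of F:
  d/dx[4x^3] = 12x^2
  d/dx[-xy] = -x·y' - y
  d/dx[2y^3] = 6y^2·y'

Collecting, the y'-free part is the partial derivative in x and the y' coefficient is the partial derivative in y:
  ∂F/∂x = 12x^2 - y
  ∂F/∂y = -x + 6y^2

so d/dx[F(x, y(x))] = ∂F/∂x + (∂F/∂y)·y' = 0. Rearranging,
  dy/dx = -(∂F/∂x)/(∂F/∂y) = -(12x^2 - y)/(-x + 6y^2) = (12x^2 - y)/(x - 6y^2)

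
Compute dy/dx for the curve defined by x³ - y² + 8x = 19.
Differentiate both sides with respect to x, treating y as y(x). By the chain rule, any term containing y contributes a factor of y' = dy/dx when we differentiate it.

Move every term to one side and write the relation as F(x, y) = 0. Term by term,
  d/dx[x^3] = 3x^2
  d/dx[8x] = 8
  d/dx[-y^2] = -2y·y'
  d/dx[-19] = 0

The pieces without y' make up ∂F/∂x and the coefficient of y' is ∂F/∂y:
  ∂F/∂x = 3x^2 + 8,
  ∂F/∂y = -2y.

Since d/dx[F] = ∂F/∂x + (∂F/∂y)·y' = 0, solve for y':
  (∂F/∂y)·y' = -∂F/∂x
  dy/dx = -(∂F/∂x)/(∂F/∂y) = -(3x^2 + 8)/(-2y) = (3x^2 + 8)/(2y)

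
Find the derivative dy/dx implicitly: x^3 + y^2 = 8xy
Take d/dx of both sides. Since y is implicitly a function of x, the chain rule attaches a y' = dy/dx factor whenever we differentiate through y.

Set F(x, y) = (left side) − (right side), so the curve is F = 0. Differentiating each term of F:
  d/dx[x^3] = 3x^2
  d/dx[-8xy] = -8x·y' - 8y
  d/dx[y^2] = 2y·y'

Collecting, the y'-free part is the partial derivative in x and the y' coefficient is the partial derivative in y:
  ∂F/∂x = 3x^2 - 8y
  ∂F/∂y = -8x + 2y

so d/dx[F(x, y(x))] = ∂F/∂x + (∂F/∂y)·y' = 0. Rearranging,
  dy/dx = -(∂F/∂x)/(∂F/∂y) = -(3x^2 - 8y)/(-8x + 2y) = (3x^2 - 8y)/(2(4x - y))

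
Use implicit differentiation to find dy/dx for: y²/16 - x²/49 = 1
Take d/dx of both sides. Since y is implicitly a function of x, the chain rule attaches a y' = dy/dx factor whenever we differentiate through y.

Set F(x, y) = (left side) − (right side), so the curve is F = 0. Differentiating each term of F:
  d/dx[-x^2/49] = -2x/49
  d/dx[y^2/16] = y·y'/8
  d/dx[-1] = 0

Collecting, the y'-free part is the partial derivative in x and the y' coefficient is the partial derivative in y:
  ∂F/∂x = -2x/49
  ∂F/∂y = y/8

so d/dx[F(x, y(x))] = ∂F/∂x + (∂F/∂y)·y' = 0. Rearranging,
  dy/dx = -(∂F/∂x)/(∂F/∂y) = -(-2x/49)/(y/8) = 16x/(49y)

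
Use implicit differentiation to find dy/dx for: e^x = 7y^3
Take d/dx of both sides. Since y is implicitly a function of x, the chain rule attaches a y' = dy/dx factor whenever we differentiate through y.

Set F(x, y) = (left side) − (right side), so the curve is F = 0. Differentiating each term of F:
  d/dx[-7y^3] = -21y^2·y'
  d/dx[e^(x)] = e^(x)

Collecting, the y'-free part is the partial derivative in x and the y' coefficient is the partial derivative in y:
  ∂F/∂x = e^(x)
  ∂F/∂y = -21y^2

so d/dx[F(x, y(x))] = ∂F/∂x + (∂F/∂y)·y' = 0. Rearranging,
  dy/dx = -(∂F/∂x)/(∂F/∂y) = -(e^(x))/(-21y^2) = e^(x)/(21y^2)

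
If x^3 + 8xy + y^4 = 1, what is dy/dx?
Differentiate the relation implicitly: treat y = y(x) and apply the chain rule, so every y-derivative picks up a y' = dy/dx factor.

With everything moved to the left-hand side, differentiate term by term:
  d/dx[x^3] = 3x^2
  d/dx[8xy] = 8x·y' + 8y
  d/dx[y^4] = 4y^3·y'
  d/dx[-1] = 0

Separating the contributions that come from x directly and those that come through y:
  without y':      3x^2 + 8y
  multiplying y':  8x + 4y^3

so (3x^2 + 8y) + (8x + 4y^3)·y' = 0, and therefore
  dy/dx = -(3x^2 + 8y)/(8x + 4y^3) = (-3x^2 - 8y)/(4(2x + y^3))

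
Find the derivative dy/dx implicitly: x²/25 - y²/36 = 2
Differentiate the relation implicitly: treat y = y(x) and apply the chain rule, so every y-derivative picks up a y' = dy/dx factor.

With everything moved to the left-hand side, differentiate term by term:
  d/dx[x^2/25] = 2x/25
  d/dx[-y^2/36] = -y·y'/18
  d/dx[-2] = 0

Separating the contributions that come from x directly and those that come through y:
  without y':      2x/25
  multiplying y':  -y/18

so (2x/25) + (-y/18)·y' = 0, and therefore
  dy/dx = -(2x/25)/(-y/18) = 36x/(25y)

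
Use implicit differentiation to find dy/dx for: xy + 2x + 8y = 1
Differentiate both sides with respect to x, treating y as y(x). By the chain rule, any term containing y contributes a factor of y' = dy/dx when we differentiate it.

Move every term to one side and write the relation as F(x, y) = 0. Term by term,
  d/dx[xy] = x·y' + y
  d/dx[2x] = 2
  d/dx[8y] = 8·y'
  d/dx[-1] = 0

The pieces without y' make up ∂F/∂x and the coefficient of y' is ∂F/∂y:
  ∂F/∂x = y + 2,
  ∂F/∂y = x + 8.

Since d/dx[F] = ∂F/∂x + (∂F/∂y)·y' = 0, solve for y':
  (∂F/∂y)·y' = -∂F/∂x
  dy/dx = -(∂F/∂x)/(∂F/∂y) = -(y + 2)/(x + 8) = (-y - 2)/(x + 8)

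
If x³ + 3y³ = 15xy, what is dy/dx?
Differentiate both sides with respect to x, treating y as y(x). By the chain rule, any term containing y contributes a factor of y' = dy/dx when we differentiate it.

Move every term to one side and write the relation as F(x, y) = 0. Term by term,
  d/dx[x^3] = 3x^2
  d/dx[-15xy] = -15x·y' - 15y
  d/dx[3y^3] = 9y^2·y'

The pieces without y' make up ∂F/∂x and the coefficient of y' is ∂F/∂y:
  ∂F/∂x = 3x^2 - 15y,
  ∂F/∂y = -15x + 9y^2.

Since d/dx[F] = ∂F/∂x + (∂F/∂y)·y' = 0, solve for y':
  (∂F/∂y)·y' = -∂F/∂x
  dy/dx = -(∂F/∂x)/(∂F/∂y) = -(3x^2 - 15y)/(-15x + 9y^2) = (x^2 - 5y)/(5x - 3y^2)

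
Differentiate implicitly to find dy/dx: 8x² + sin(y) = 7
Differentiate both sides with respect to x, treating y as y(x). By the chain rule, any term containing y contributes a factor of y' = dy/dx when we differentiate it.

Move every term to one side and write the relation as F(x, y) = 0. Term by term,
  d/dx[8x^2] = 16x
  d/dx[sin(y)] = y'·cos(y)
  d/dx[-7] = 0

The pieces without y' make up ∂F/∂x and the coefficient of y' is ∂F/∂y:
  ∂F/∂x = 16x,
  ∂F/∂y = cos(y).

Since d/dx[F] = ∂F/∂x + (∂F/∂y)·y' = 0, solve for y':
  (∂F/∂y)·y' = -∂F/∂x
  dy/dx = -(∂F/∂x)/(∂F/∂y) = -(16x)/(cos(y)) = -16x/cos(y)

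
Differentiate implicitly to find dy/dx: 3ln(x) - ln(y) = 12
Apply d/dx to both sides, remembering that y depends on x. Each occurrence of y therefore brings in a y' = dy/dx via the chain rule.

With F(x, y) equal to the left-hand side minus the right, differentiate F term by term:
  d/dx[3ln(x)] = 3/x
  d/dx[-ln(y)] = -y'/y
  d/dx[-12] = 0
Adding these up, d/dx[F] = 0 becomes
  (3/x) + (-1/y)·y' = 0,
so isolating y',
  dy/dx = -(3/x)/(-1/y) = 3y/x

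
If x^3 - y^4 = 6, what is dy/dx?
Differentiate the relation implicitly: treat y = y(x) and apply the chain rule, so every y-derivative picks up a y' = dy/dx factor.

With everything moved to the left-hand side, differentiate term by term:
  d/dx[x^3] = 3x^2
  d/dx[-y^4] = -4y^3·y'
  d/dx[-6] = 0

Separating the contributions that come from x directly and those that come through y:
  without y':      3x^2
  multiplying y':  -4y^3

so (3x^2) + (-4y^3)·y' = 0, and therefore
  dy/dx = -(3x^2)/(-4y^3) = 3x^2/(4y^3)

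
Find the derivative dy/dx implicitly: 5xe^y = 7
Take d/dx of both sides. Since y is implicitly a function of x, the chain rule attaches a y' = dy/dx factor whenever we differentiate through y.

Set F(x, y) = (left side) − (right side), so the curve is F = 0. Differentiating each term of F:
  d/dx[5x·e^(y)] = 5x·y'·e^(y) + 5e^(y)
  d/dx[-7] = 0

Collecting, the y'-free part is the partial derivative in x and the y' coefficient is the partial derivative in y:
  ∂F/∂x = 5e^(y)
  ∂F/∂y = 5x·e^(y)

so d/dx[F(x, y(x))] = ∂F/∂x + (∂F/∂y)·y' = 0. Rearranging,
  dy/dx = -(∂F/∂x)/(∂F/∂y) = -(5e^(y))/(5x·e^(y)) = -1/x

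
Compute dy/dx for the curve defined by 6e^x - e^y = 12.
Apply d/dx to both sides, remembering that y depends on x. Each occurrence of y therefore brings in a y' = dy/dx via the chain rule.

With F(x, y) equal to the left-hand side minus the right, differentiate F term by term:
  d/dx[6e^(x)] = 6e^(x)
  d/dx[-e^(y)] = -y'·e^(y)
  d/dx[-12] = 0
Adding these up, d/dx[F] = 0 becomes
  (6e^(x)) + (-e^(y))·y' = 0,
so isolating y',
  dy/dx = -(6e^(x))/(-e^(y)) = 6e^(x - y)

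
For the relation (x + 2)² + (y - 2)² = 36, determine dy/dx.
Apply d/dx to both sides, remembering that y depends on x. Each occurrence of y therefore brings in a y' = dy/dx via the chain rule.

With F(x, y) equal to the left-hand side minus the right, differentiate F term by term:
  d/dx[(x + 2)^2] = 2x + 4
  d/dx[(y - 2)^2] = 2·y'(y - 2)
  d/dx[-36] = 0
Adding these up, d/dx[F] = 0 becomes
  (2x + 4) + (2y - 4)·y' = 0,
so isolating y',
  dy/dx = -(2x + 4)/(2y - 4) = (-x - 2)/(y - 2)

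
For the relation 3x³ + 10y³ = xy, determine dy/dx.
Take d/dx of both sides. Since y is implicitly a function of x, the chain rule attaches a y' = dy/dx factor whenever we differentiate through y.

Set F(x, y) = (left side) − (right side), so the curve is F = 0. Differentiating each term of F:
  d/dx[3x^3] = 9x^2
  d/dx[-xy] = -x·y' - y
  d/dx[10y^3] = 30y^2·y'

Collecting, the y'-free part is the partial derivative in x and the y' coefficient is the partial derivative in y:
  ∂F/∂x = 9x^2 - y
  ∂F/∂y = -x + 30y^2

so d/dx[F(x, y(x))] = ∂F/∂x + (∂F/∂y)·y' = 0. Rearranging,
  dy/dx = -(∂F/∂x)/(∂F/∂y) = -(9x^2 - y)/(-x + 30y^2) = (9x^2 - y)/(x - 30y^2)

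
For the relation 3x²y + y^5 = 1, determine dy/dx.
Take d/dx of both sides. Since y is implicitly a function of x, the chain rule attaches a y' = dy/dx factor whenever we differentiate through y.

Set F(x, y) = (left side) − (right side), so the curve is F = 0. Differentiating each term of F:
  d/dx[3x^2y] = 3x^2·y' + 6xy
  d/dx[y^5] = 5y^4·y'
  d/dx[-1] = 0

Collecting, the y'-free part is the partial derivative in x and the y' coefficient is the partial derivative in y:
  ∂F/∂x = 6xy
  ∂F/∂y = 3x^2 + 5y^4

so d/dx[F(x, y(x))] = ∂F/∂x + (∂F/∂y)·y' = 0. Rearranging,
  dy/dx = -(∂F/∂x)/(∂F/∂y) = -(6xy)/(3x^2 + 5y^4) = -6xy/(3x^2 + 5y^4)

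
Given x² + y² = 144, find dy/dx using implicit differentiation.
Differentiate the relation implicitly: treat y = y(x) and apply the chain rule, so every y-derivative picks up a y' = dy/dx factor.

With everything moved to the left-hand side, differentiate term by term:
  d/dx[x^2] = 2x
  d/dx[y^2] = 2y·y'
  d/dx[-144] = 0

Separating the contributions that come from x directly and those that come through y:
  without y':      2x
  multiplying y':  2y

so (2x) + (2y)·y' = 0, and therefore
  dy/dx = -(2x)/(2y) = -x/y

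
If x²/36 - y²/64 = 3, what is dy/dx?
Differentiate both sides with respect to x, treating y as y(x). By the chain rule, any term containing y contributes a factor of y' = dy/dx when we differentiate it.

Move every term to one side and write the relation as F(x, y) = 0. Term by term,
  d/dx[x^2/36] = x/18
  d/dx[-y^2/64] = -y·y'/32
  d/dx[-3] = 0

The pieces without y' make up ∂F/∂x and the coefficient of y' is ∂F/∂y:
  ∂F/∂x = x/18,
  ∂F/∂y = -y/32.

Since d/dx[F] = ∂F/∂x + (∂F/∂y)·y' = 0, solve for y':
  (∂F/∂y)·y' = -∂F/∂x
  dy/dx = -(∂F/∂x)/(∂F/∂y) = -(x/18)/(-y/32) = 16x/(9y)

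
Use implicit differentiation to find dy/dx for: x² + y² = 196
Apply d/dx to both sides, remembering that y depends on x. Each occurrence of y therefore brings in a y' = dy/dx via the chain rule.

With F(x, y) equal to the left-hand side minus the right, differentiate F term by term:
  d/dx[x^2] = 2x
  d/dx[y^2] = 2y·y'
  d/dx[-196] = 0
Adding these up, d/dx[F] = 0 becomes
  (2x) + (2y)·y' = 0,
so isolating y',
  dy/dx = -(2x)/(2y) = -x/y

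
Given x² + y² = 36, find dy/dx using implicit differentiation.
Apply d/dx to both sides, remembering that y depends on x. Each occurrence of y therefore brings in a y' = dy/dx via the chain rule.

With F(x, y) equal to the left-hand side minus the right, differentiate F term by term:
  d/dx[x^2] = 2x
  d/dx[y^2] = 2y·y'
  d/dx[-36] = 0
Adding these up, d/dx[F] = 0 becomes
  (2x) + (2y)·y' = 0,
so isolating y',
  dy/dx = -(2x)/(2y) = -x/y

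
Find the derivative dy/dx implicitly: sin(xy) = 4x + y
Differentiate the relation implicitly: treat y = y(x) and apply the chain rule, so every y-derivative picks up a y' = dy/dx factor.

With everything moved to the left-hand side, differentiate term by term:
  d/dx[-4x] = -4
  d/dx[-y] = -y'
  d/dx[sin(xy)] = (x·y' + y)·cos(xy)

Separating the contributions that come from x directly and those that come through y:
  without y':      y·cos(xy) - 4
  multiplying y':  x·cos(xy) - 1

so (y·cos(xy) - 4) + (x·cos(xy) - 1)·y' = 0, and therefore
  dy/dx = -(y·cos(xy) - 4)/(x·cos(xy) - 1) = (-y·cos(xy) + 4)/(x·cos(xy) - 1)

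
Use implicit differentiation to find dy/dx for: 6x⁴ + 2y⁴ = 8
Differentiate the relation implicitly: treat y = y(x) and apply the chain rule, so every y-derivative picks up a y' = dy/dx factor.

With everything moved to the left-hand side, differentiate term by term:
  d/dx[6x^4] = 24x^3
  d/dx[2y^4] = 8y^3·y'
  d/dx[-8] = 0

Separating the contributions that come from x directly and those that come through y:
  without y':      24x^3
  multiplying y':  8y^3

so (24x^3) + (8y^3)·y' = 0, and therefore
  dy/dx = -(24x^3)/(8y^3) = -3x^3/y^3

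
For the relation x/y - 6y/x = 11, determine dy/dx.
Differentiate both sides with respect to x, treating y as y(x). By the chain rule, any term containing y contributes a factor of y' = dy/dx when we differentiate it.

Move every term to one side and write the relation as F(x, y) = 0. Term by term,
  d/dx[x/y] = -x·y'/y^2 + 1/y
  d/dx[-6y/x] = -6·y'/x + 6y/x^2
  d/dx[-11] = 0

The pieces without y' make up ∂F/∂x and the coefficient of y' is ∂F/∂y:
  ∂F/∂x = 1/y + 6y/x^2,
  ∂F/∂y = -x/y^2 - 6/x.

Since d/dx[F] = ∂F/∂x + (∂F/∂y)·y' = 0, solve for y':
  (∂F/∂y)·y' = -∂F/∂x
  dy/dx = -(∂F/∂x)/(∂F/∂y) = -(1/y + 6y/x^2)/(-x/y^2 - 6/x)
        = -((x^2 + 6y^2)/(x^2y))/(-(x^2 + 6y^2)/(xy^2)) = y/x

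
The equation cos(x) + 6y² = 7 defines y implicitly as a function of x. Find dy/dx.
Take d/dx of both sides. Since y is implicitly a function of x, the chain rule attaches a y' = dy/dx factor whenever we differentiate through y.

Set F(x, y) = (left side) − (right side), so the curve is F = 0. Differentiating each term of F:
  d/dx[6y^2] = 12y·y'
  d/dx[cos(x)] = -sin(x)
  d/dx[-7] = 0

Collecting, the y'-free part is the partial derivative in x and the y' coefficient is the partial derivative in y:
  ∂F/∂x = -sin(x)
  ∂F/∂y = 12y

so d/dx[F(x, y(x))] = ∂F/∂x + (∂F/∂y)·y' = 0. Rearranging,
  dy/dx = -(∂F/∂x)/(∂F/∂y) = -(-sin(x))/(12y) = sin(x)/(12y)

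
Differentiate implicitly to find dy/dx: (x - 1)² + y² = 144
Apply d/dx to both sides, remembering that y depends on x. Each occurrence of y therefore brings in a y' = dy/dx via the chain rule.

With F(x, y) equal to the left-hand side minus the right, differentiate F term by term:
  d/dx[y^2] = 2y·y'
  d/dx[(x - 1)^2] = 2x - 2
  d/dx[-144] = 0
Adding these up, d/dx[F] = 0 becomes
  (2x - 2) + (2y)·y' = 0,
so isolating y',
  dy/dx = -(2x - 2)/(2y) = (1 - x)/y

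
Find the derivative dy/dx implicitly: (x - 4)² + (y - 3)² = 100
Take d/dx of both sides. Since y is implicitly a function of x, the chain rule attaches a y' = dy/dx factor whenever we differentiate through y.

Set F(x, y) = (left side) − (right side), so the curve is F = 0. Differentiating each term of F:
  d/dx[(x - 4)^2] = 2x - 8
  d/dx[(y - 3)^2] = 2·y'(y - 3)
  d/dx[-100] = 0

Collecting, the y'-free part is the partial derivative in x and the y' coefficient is the partial derivative in y:
  ∂F/∂x = 2x - 8
  ∂F/∂y = 2y - 6

so d/dx[F(x, y(x))] = ∂F/∂x + (∂F/∂y)·y' = 0. Rearranging,
  dy/dx = -(∂F/∂x)/(∂F/∂y) = -(2x - 8)/(2y - 6) = (4 - x)/(y - 3)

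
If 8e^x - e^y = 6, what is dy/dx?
Apply d/dx to both sides, remembering that y depends on x. Each occurrence of y therefore brings in a y' = dy/dx via the chain rule.

With F(x, y) equal to the left-hand side minus the right, differentiate F term by term:
  d/dx[8e^(x)] = 8e^(x)
  d/dx[-e^(y)] = -y'·e^(y)
  d/dx[-6] = 0
Adding these up, d/dx[F] = 0 becomes
  (8e^(x)) + (-e^(y))·y' = 0,
so isolating y',
  dy/dx = -(8e^(x))/(-e^(y)) = 8e^(x - y)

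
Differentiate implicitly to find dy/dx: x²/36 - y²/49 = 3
Differentiate the relation implicitly: treat y = y(x) and apply the chain rule, so every y-derivative picks up a y' = dy/dx factor.

With everything moved to the left-hand side, differentiate term by term:
  d/dx[x^2/36] = x/18
  d/dx[-y^2/49] = -2y·y'/49
  d/dx[-3] = 0

Separating the contributions that come from x directly and those that come through y:
  without y':      x/18
  multiplying y':  -2y/49

so (x/18) + (-2y/49)·y' = 0, and therefore
  dy/dx = -(x/18)/(-2y/49) = 49x/(36y)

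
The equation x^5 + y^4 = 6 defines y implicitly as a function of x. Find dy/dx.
Differentiate both sides with respect to x, treating y as y(x). By the chain rule, any term containing y contributes a factor of y' = dy/dx when we differentiate it.

Move every term to one side and write the relation as F(x, y) = 0. Term by term,
  d/dx[x^5] = 5x^4
  d/dx[y^4] = 4y^3·y'
  d/dx[-6] = 0

The pieces without y' make up ∂F/∂x and the coefficient of y' is ∂F/∂y:
  ∂F/∂x = 5x^4,
  ∂F/∂y = 4y^3.

Since d/dx[F] = ∂F/∂x + (∂F/∂y)·y' = 0, solve for y':
  (∂F/∂y)·y' = -∂F/∂x
  dy/dx = -(∂F/∂x)/(∂F/∂y) = -(5x^4)/(4y^3) = -5x^4/(4y^3)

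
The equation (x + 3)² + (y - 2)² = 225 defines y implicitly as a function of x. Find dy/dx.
Apply d/dx to both sides, remembering that y depends on x. Each occurrence of y therefore brings in a y' = dy/dx via the chain rule.

With F(x, y) equal to the left-hand side minus the right, differentiate F term by term:
  d/dx[(x + 3)^2] = 2x + 6
  d/dx[(y - 2)^2] = 2·y'(y - 2)
  d/dx[-225] = 0
Adding these up, d/dx[F] = 0 becomes
  (2x + 6) + (2y - 4)·y' = 0,
so isolating y',
  dy/dx = -(2x + 6)/(2y - 4) = (-x - 3)/(y - 2)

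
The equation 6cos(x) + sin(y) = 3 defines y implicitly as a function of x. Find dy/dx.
Apply d/dx to both sides, remembering that y depends on x. Each occurrence of y therefore brings in a y' = dy/dx via the chain rule.

With F(x, y) equal to the left-hand side minus the right, differentiate F term by term:
  d/dx[sin(y)] = y'·cos(y)
  d/dx[6cos(x)] = -6sin(x)
  d/dx[-3] = 0
Adding these up, d/dx[F] = 0 becomes
  (-6sin(x)) + (cos(y))·y' = 0,
so isolating y',
  dy/dx = -(-6sin(x))/(cos(y)) = 6sin(x)/cos(y)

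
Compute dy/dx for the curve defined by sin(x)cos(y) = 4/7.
Differentiate the relation implicitly: treat y = y(x) and apply the chain rule, so every y-derivative picks up a y' = dy/dx factor.

With everything moved to the left-hand side, differentiate term by term:
  d/dx[sin(x)·cos(y)] = -y'·sin(x)·sin(y) + cos(x)·cos(y)
  d/dx[-4/7] = 0

Separating the contributions that come from x directly and those that come through y:
  without y':      cos(x)·cos(y)
  multiplying y':  -sin(x)·sin(y)

so (cos(x)·cos(y)) + (-sin(x)·sin(y))·y' = 0, and therefore
  dy/dx = -(cos(x)·cos(y))/(-sin(x)·sin(y)) = 1/(tan(x)·tan(y))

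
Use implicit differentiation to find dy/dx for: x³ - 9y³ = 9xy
Take d/dx of both sides. Since y is implicitly a function of x, the chain rule attaches a y' = dy/dx factor whenever we differentiate through y.

Set F(x, y) = (left side) − (right side), so the curve is F = 0. Differentiating each term of F:
  d/dx[x^3] = 3x^2
  d/dx[-9xy] = -9x·y' - 9y
  d/dx[-9y^3] = -27y^2·y'

Collecting, the y'-free part is the partial derivative in x and the y' coefficient is the partial derivative in y:
  ∂F/∂x = 3x^2 - 9y
  ∂F/∂y = -9x - 27y^2

so d/dx[F(x, y(x))] = ∂F/∂x + (∂F/∂y)·y' = 0. Rearranging,
  dy/dx = -(∂F/∂x)/(∂F/∂y) = -(3x^2 - 9y)/(-9x - 27y^2) = (x^2/3 - y)/(x + 3y^2)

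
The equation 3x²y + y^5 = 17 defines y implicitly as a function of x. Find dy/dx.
Apply d/dx to both sides, remembering that y depends on x. Each occurrence of y therefore brings in a y' = dy/dx via the chain rule.

With F(x, y) equal to the left-hand side minus the right, differentiate F term by term:
  d/dx[3x^2y] = 3x^2·y' + 6xy
  d/dx[y^5] = 5y^4·y'
  d/dx[-17] = 0
Adding these up, d/dx[F] = 0 becomes
  (6xy) + (3x^2 + 5y^4)·y' = 0,
so isolating y',
  dy/dx = -(6xy)/(3x^2 + 5y^4) = -6xy/(3x^2 + 5y^4)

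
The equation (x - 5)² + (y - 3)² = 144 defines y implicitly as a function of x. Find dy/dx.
Differentiate both sides with respect to x, treating y as y(x). By the chain rule, any term containing y contributes a factor of y' = dy/dx when we differentiate it.

Move every term to one side and write the relation as F(x, y) = 0. Term by term,
  d/dx[(x - 5)^2] = 2x - 10
  d/dx[(y - 3)^2] = 2·y'(y - 3)
  d/dx[-144] = 0

The pieces without y' make up ∂F/∂x and the coefficient of y' is ∂F/∂y:
  ∂F/∂x = 2x - 10,
  ∂F/∂y = 2y - 6.

Since d/dx[F] = ∂F/∂x + (∂F/∂y)·y' = 0, solve for y':
  (∂F/∂y)·y' = -∂F/∂x
  dy/dx = -(∂F/∂x)/(∂F/∂y) = -(2x - 10)/(2y - 6) = (5 - x)/(y - 3)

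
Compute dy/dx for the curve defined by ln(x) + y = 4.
Take d/dx of both sides. Since y is implicitly a function of x, the chain rule attaches a y' = dy/dx factor whenever we differentiate through y.

Set F(x, y) = (left side) − (right side), so the curve is F = 0. Differentiating each term of F:
  d/dx[y] = y'
  d/dx[ln(x)] = 1/x
  d/dx[-4] = 0

Collecting, the y'-free part is the partial derivative in x and the y' coefficient is the partial derivative in y:
  ∂F/∂x = 1/x
  ∂F/∂y = 1

so d/dx[F(x, y(x))] = ∂F/∂x + (∂F/∂y)·y' = 0. Rearranging,
  dy/dx = -(∂F/∂x)/(∂F/∂y) = -(1/x)/(1) = -1/x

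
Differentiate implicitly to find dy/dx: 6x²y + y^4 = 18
Differentiate both sides with respect to x, treating y as y(x). By the chain rule, any term containing y contributes a factor of y' = dy/dx when we differentiate it.

Move every term to one side and write the relation as F(x, y) = 0. Term by term,
  d/dx[6x^2y] = 6x^2·y' + 12xy
  d/dx[y^4] = 4y^3·y'
  d/dx[-18] = 0

The pieces without y' make up ∂F/∂x and the coefficient of y' is ∂F/∂y:
  ∂F/∂x = 12xy,
  ∂F/∂y = 6x^2 + 4y^3.

Since d/dx[F] = ∂F/∂x + (∂F/∂y)·y' = 0, solve for y':
  (∂F/∂y)·y' = -∂F/∂x
  dy/dx = -(∂F/∂x)/(∂F/∂y) = -(12xy)/(6x^2 + 4y^3) = -6xy/(3x^2 + 2y^3)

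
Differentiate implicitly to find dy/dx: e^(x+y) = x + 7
Differentiate both sides with respect to x, treating y as y(x). By the chain rule, any term containing y contributes a factor of y' = dy/dx when we differentiate it.

Move every term to one side and write the relation as F(x, y) = 0. Term by term,
  d/dx[-x] = -1
  d/dx[e^(x + y)] = (y' + 1)·e^(x + y)
  d/dx[-7] = 0

The pieces without y' make up ∂F/∂x and the coefficient of y' is ∂F/∂y:
  ∂F/∂x = e^(x + y) - 1,
  ∂F/∂y = e^(x + y).

Since d/dx[F] = ∂F/∂x + (∂F/∂y)·y' = 0, solve for y':
  (∂F/∂y)·y' = -∂F/∂x
  dy/dx = -(∂F/∂x)/(∂F/∂y) = -(e^(x + y) - 1)/(e^(x + y)) = e^(-x - y) - 1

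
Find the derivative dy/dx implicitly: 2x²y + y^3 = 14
Take d/dx of both sides. Since y is implicitly a function of x, the chain rule attaches a y' = dy/dx factor whenever we differentiate through y.

Set F(x, y) = (left side) − (right side), so the curve is F = 0. Differentiating each term of F:
  d/dx[2x^2y] = 2x^2·y' + 4xy
  d/dx[y^3] = 3y^2·y'
  d/dx[-14] = 0

Collecting, the y'-free part is the partial derivative in x and the y' coefficient is the partial derivative in y:
  ∂F/∂x = 4xy
  ∂F/∂y = 2x^2 + 3y^2

so d/dx[F(x, y(x))] = ∂F/∂x + (∂F/∂y)·y' = 0. Rearranging,
  dy/dx = -(∂F/∂x)/(∂F/∂y) = -(4xy)/(2x^2 + 3y^2) = -4xy/(2x^2 + 3y^2)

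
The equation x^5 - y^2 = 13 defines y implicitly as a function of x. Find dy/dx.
Apply d/dx to both sides, remembering that y depends on x. Each occurrence of y therefore brings in a y' = dy/dx via the chain rule.

With F(x, y) equal to the left-hand side minus the right, differentiate F term by term:
  d/dx[x^5] = 5x^4
  d/dx[-y^2] = -2y·y'
  d/dx[-13] = 0
Adding these up, d/dx[F] = 0 becomes
  (5x^4) + (-2y)·y' = 0,
so isolating y',
  dy/dx = -(5x^4)/(-2y) = 5x^4/(2y)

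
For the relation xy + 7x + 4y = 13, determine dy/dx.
Take d/dx of both sides. Since y is implicitly a function of x, the chain rule attaches a y' = dy/dx factor whenever we differentiate through y.

Set F(x, y) = (left side) − (right side), so the curve is F = 0. Differentiating each term of F:
  d/dx[xy] = x·y' + y
  d/dx[7x] = 7
  d/dx[4y] = 4·y'
  d/dx[-13] = 0

Collecting, the y'-free part is the partial derivative in x and the y' coefficient is the partial derivative in y:
  ∂F/∂x = y + 7
  ∂F/∂y = x + 4

so d/dx[F(x, y(x))] = ∂F/∂x + (∂F/∂y)·y' = 0. Rearranging,
  dy/dx = -(∂F/∂x)/(∂F/∂y) = -(y + 7)/(x + 4) = (-y - 7)/(x + 4)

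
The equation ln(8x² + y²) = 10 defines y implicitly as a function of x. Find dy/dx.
Apply d/dx to both sides, remembering that y depends on x. Each occurrence of y therefore brings in a y' = dy/dx via the chain rule.

With F(x, y) equal to the left-hand side minus the right, differentiate F term by term:
  d/dx[ln(8x^2 + y^2)] = (16x + 2y·y')/(8x^2 + y^2)
  d/dx[-10] = 0
Adding these up, d/dx[F] = 0 becomes
  (16x/(8x^2 + y^2)) + (2y/(8x^2 + y^2))·y' = 0,
so isolating y',
  dy/dx = -(16x/(8x^2 + y^2))/(2y/(8x^2 + y^2)) = -8x/y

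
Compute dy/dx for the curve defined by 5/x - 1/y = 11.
Differentiate both sides with respect to x, treating y as y(x). By the chain rule, any term containing y contributes a factor of y' = dy/dx when we differentiate it.

Move every term to one side and write the relation as F(x, y) = 0. Term by term,
  d/dx[-1/y] = y'/y^2
  d/dx[5/x] = -5/x^2
  d/dx[-11] = 0

The pieces without y' make up ∂F/∂x and the coefficient of y' is ∂F/∂y:
  ∂F/∂x = -5/x^2,
  ∂F/∂y = y^(-2).

Since d/dx[F] = ∂F/∂x + (∂F/∂y)·y' = 0, solve for y':
  (∂F/∂y)·y' = -∂F/∂x
  dy/dx = -(∂F/∂x)/(∂F/∂y) = -(-5/x^2)/(y^(-2)) = 5y^2/x^2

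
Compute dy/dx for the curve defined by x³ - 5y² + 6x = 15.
Differentiate the relation implicitly: treat y = y(x) and apply the chain rule, so every y-derivative picks up a y' = dy/dx factor.

With everything moved to the left-hand side, differentiate term by term:
  d/dx[x^3] = 3x^2
  d/dx[6x] = 6
  d/dx[-5y^2] = -10y·y'
  d/dx[-15] = 0

Separating the contributions that come from x directly and those that come through y:
  without y':      3x^2 + 6
  multiplying y':  -10y

so (3x^2 + 6) + (-10y)·y' = 0, and therefore
  dy/dx = -(3x^2 + 6)/(-10y) = 3(x^2 + 2)/(10y)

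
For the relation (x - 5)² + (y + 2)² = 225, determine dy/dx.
Differentiate the relation implicitly: treat y = y(x) and apply the chain rule, so every y-derivative picks up a y' = dy/dx factor.

With everything moved to the left-hand side, differentiate term by term:
  d/dx[(x - 5)^2] = 2x - 10
  d/dx[(y + 2)^2] = 2·y'(y + 2)
  d/dx[-225] = 0

Separating the contributions that come from x directly and those that come through y:
  without y':      2x - 10
  multiplying y':  2y + 4

so (2x - 10) + (2y + 4)·y' = 0, and therefore
  dy/dx = -(2x - 10)/(2y + 4) = (5 - x)/(y + 2)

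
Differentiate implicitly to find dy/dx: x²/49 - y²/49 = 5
Differentiate both sides with respect to x, treating y as y(x). By the chain rule, any term containing y contributes a factor of y' = dy/dx when we differentiate it.

Move every term to one side and write the relation as F(x, y) = 0. Term by term,
  d/dx[x^2/49] = 2x/49
  d/dx[-y^2/49] = -2y·y'/49
  d/dx[-5] = 0

The pieces without y' make up ∂F/∂x and the coefficient of y' is ∂F/∂y:
  ∂F/∂x = 2x/49,
  ∂F/∂y = -2y/49.

Since d/dx[F] = ∂F/∂x + (∂F/∂y)·y' = 0, solve for y':
  (∂F/∂y)·y' = -∂F/∂x
  dy/dx = -(∂F/∂x)/(∂F/∂y) = -(2x/49)/(-2y/49) = x/y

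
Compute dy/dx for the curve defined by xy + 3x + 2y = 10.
Differentiate both sides with respect to x, treating y as y(x). By the chain rule, any term containing y contributes a factor of y' = dy/dx when we differentiate it.

Move every term to one side and write the relation as F(x, y) = 0. Term by term,
  d/dx[xy] = x·y' + y
  d/dx[3x] = 3
  d/dx[2y] = 2·y'
  d/dx[-10] = 0

The pieces without y' make up ∂F/∂x and the coefficient of y' is ∂F/∂y:
  ∂F/∂x = y + 3,
  ∂F/∂y = x + 2.

Since d/dx[F] = ∂F/∂x + (∂F/∂y)·y' = 0, solve for y':
  (∂F/∂y)·y' = -∂F/∂x
  dy/dx = -(∂F/∂x)/(∂F/∂y) = -(y + 3)/(x + 2) = (-y - 3)/(x + 2)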